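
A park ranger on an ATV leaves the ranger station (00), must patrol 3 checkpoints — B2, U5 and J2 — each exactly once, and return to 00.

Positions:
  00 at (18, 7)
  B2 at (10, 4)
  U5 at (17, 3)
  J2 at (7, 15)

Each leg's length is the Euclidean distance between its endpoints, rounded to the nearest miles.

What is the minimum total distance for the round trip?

There are 3 distinct closed tours to check (reversals are equivalent).
00 - B2 - U5 - J2 - 00: 9+7+16+14 = 46
00 - B2 - J2 - U5 - 00: 9+11+16+4 = 40
00 - U5 - B2 - J2 - 00: 4+7+11+14 = 36
The minimum is 36.
One optimal route: 00 → U5 → B2 → J2 → 00 (or its reverse).

Minimum total distance: 36 miles.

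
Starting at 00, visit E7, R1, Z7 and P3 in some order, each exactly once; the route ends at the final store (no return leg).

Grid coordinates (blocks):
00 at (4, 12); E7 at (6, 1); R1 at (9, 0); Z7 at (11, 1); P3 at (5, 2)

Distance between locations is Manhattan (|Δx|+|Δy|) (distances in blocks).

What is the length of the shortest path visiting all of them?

20 blocks — the minimum one-way total.

There are 4! = 24 possible orderings.
00 - E7 - R1 - Z7 - P3: 13+4+3+7 = 27
00 - E7 - R1 - P3 - Z7: 13+4+6+7 = 30
00 - E7 - Z7 - R1 - P3: 13+5+3+6 = 27
00 - E7 - Z7 - P3 - R1: 13+5+7+6 = 31
00 - E7 - P3 - R1 - Z7: 13+2+6+3 = 24
00 - E7 - P3 - Z7 - R1: 13+2+7+3 = 25
00 - R1 - E7 - Z7 - P3: 17+4+5+7 = 33
00 - R1 - E7 - P3 - Z7: 17+4+2+7 = 30
00 - R1 - Z7 - E7 - P3: 17+3+5+2 = 27
00 - R1 - Z7 - P3 - E7: 17+3+7+2 = 29
00 - R1 - P3 - E7 - Z7: 17+6+2+5 = 30
00 - R1 - P3 - Z7 - E7: 17+6+7+5 = 35
00 - Z7 - E7 - R1 - P3: 18+5+4+6 = 33
00 - Z7 - E7 - P3 - R1: 18+5+2+6 = 31
… (10 more)
00 - P3 - E7 - R1 - Z7: 11+2+4+3 = 20  ← best
The minimum is 20.
One shortest path: 00 → P3 → E7 → R1 → Z7.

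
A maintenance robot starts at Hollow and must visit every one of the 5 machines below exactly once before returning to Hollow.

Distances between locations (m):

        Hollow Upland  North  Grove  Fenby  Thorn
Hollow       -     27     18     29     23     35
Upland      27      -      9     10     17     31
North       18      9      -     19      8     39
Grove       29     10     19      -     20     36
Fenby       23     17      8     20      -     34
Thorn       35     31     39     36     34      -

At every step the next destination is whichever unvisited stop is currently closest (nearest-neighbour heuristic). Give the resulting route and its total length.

From Hollow: distances to unvisited — North=18, Fenby=23, Upland=27, Grove=29, Thorn=35. Nearest is North (18).
From North: distances to unvisited — Fenby=8, Upland=9, Grove=19, Thorn=39. Nearest is Fenby (8).
From Fenby: distances to unvisited — Upland=17, Grove=20, Thorn=34. Nearest is Upland (17).
From Upland: distances to unvisited — Grove=10, Thorn=31. Nearest is Grove (10).
From Grove: distances to unvisited — Thorn=36. Nearest is Thorn (36).
Return Thorn→Hollow: 35.
Total = 18 + 8 + 17 + 10 + 36 + 35 = 124.

Total distance 124 m via the nearest-neighbour route Hollow → North → Fenby → Upland → Grove → Thorn → Hollow.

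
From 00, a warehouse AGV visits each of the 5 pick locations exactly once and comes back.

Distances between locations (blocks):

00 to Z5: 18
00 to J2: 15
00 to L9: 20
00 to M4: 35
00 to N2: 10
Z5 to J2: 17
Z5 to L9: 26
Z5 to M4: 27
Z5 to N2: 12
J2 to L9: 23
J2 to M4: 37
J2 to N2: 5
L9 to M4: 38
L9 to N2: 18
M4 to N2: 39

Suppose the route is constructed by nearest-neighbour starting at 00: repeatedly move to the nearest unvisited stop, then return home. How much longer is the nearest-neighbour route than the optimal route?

00: N2=10, J2=15, Z5=18, L9=20, M4=35 ⇒ N2
N2: J2=5, Z5=12, L9=18, M4=39 ⇒ J2
J2: Z5=17, L9=23, M4=37 ⇒ Z5
Z5: L9=26, M4=27 ⇒ L9
L9: M4=38 ⇒ M4
NN route 00 → N2 → J2 → Z5 → L9 → M4 → 00 costs 131.
Optimal: 00 → J2 → N2 → Z5 → M4 → L9 → 00 costs 117 (by enumerating all 60 distinct tours).
Excess = 131 − 117 = 14.

14 blocks longer than the optimal tour.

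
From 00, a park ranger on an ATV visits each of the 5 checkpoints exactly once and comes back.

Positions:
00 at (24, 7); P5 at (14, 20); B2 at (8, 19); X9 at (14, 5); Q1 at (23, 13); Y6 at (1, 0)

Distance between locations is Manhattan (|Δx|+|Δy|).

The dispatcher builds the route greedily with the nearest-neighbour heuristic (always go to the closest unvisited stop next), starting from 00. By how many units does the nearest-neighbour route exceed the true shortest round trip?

The nearest-neighbour route is 12 longer than optimal.

From 00: Q1=7, X9=12, P5=23, B2=28, Y6=30 → choose Q1 (7).
From Q1: P5=16, X9=17, B2=21, Y6=35 → choose P5 (16).
From P5: B2=7, X9=15, Y6=33 → choose B2 (7).
From B2: X9=20, Y6=26 → choose X9 (20).
From X9: Y6=18 → choose Y6 (18).
NN route 00 → Q1 → P5 → B2 → X9 → Y6 → 00 costs 98.
Optimal: 00 → X9 → Y6 → B2 → P5 → Q1 → 00 costs 86 (by enumerating all 60 distinct tours).
Excess = 98 − 86 = 12.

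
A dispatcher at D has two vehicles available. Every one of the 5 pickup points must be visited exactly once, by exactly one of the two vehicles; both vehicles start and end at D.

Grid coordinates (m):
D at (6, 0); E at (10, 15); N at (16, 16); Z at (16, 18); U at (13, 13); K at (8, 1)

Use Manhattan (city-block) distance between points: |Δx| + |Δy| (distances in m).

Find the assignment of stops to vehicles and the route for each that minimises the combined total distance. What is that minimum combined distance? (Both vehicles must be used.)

Minimum combined distance: 62 m.

There are 2^4 − 1 = 15 ways to divide the 5 stops into two non-empty groups. For each, the best each vehicle can do is its own shortest tour through its group:
  {E} + {N, Z, U, K}: 38 + 56 = 94
  {N} + {E, Z, U, K}: 52 + 56 = 108
  {E, N} + {Z, U, K}: 52 + 56 = 108
  {Z} + {E, N, U, K}: 56 + 52 = 108
  {E, Z} + {N, U, K}: 56 + 52 = 108
  {N, Z} + {E, U, K}: 56 + 44 = 100
  … (15 splits in total)
  {E, N, Z, U} + {K}: 56 + 6 = 62  ← best
Best: vehicle 1 D → E → N → Z → U → D = 56; vehicle 2 D → K → D = 6; combined 62.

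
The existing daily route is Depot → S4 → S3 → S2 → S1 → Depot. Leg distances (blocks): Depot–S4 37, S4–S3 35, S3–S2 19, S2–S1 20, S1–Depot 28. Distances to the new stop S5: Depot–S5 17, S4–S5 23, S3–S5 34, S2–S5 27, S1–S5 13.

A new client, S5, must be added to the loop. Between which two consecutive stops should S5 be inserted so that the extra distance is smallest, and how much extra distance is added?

Insertion cost between consecutive stops i–j is d(i,S5) + d(S5,j) − d(i,j):
  between Depot and S4: 17 + 23 − 37 = 3
  between S4 and S3: 23 + 34 − 35 = 22
  between S3 and S2: 34 + 27 − 19 = 42
  between S2 and S1: 27 + 13 − 20 = 20
  between S1 and Depot: 13 + 17 − 28 = 2
Cheapest insertion is between S1 and Depot, adding 2.
New total = 139 + 2 = 141.

+2 blocks — insert S5 between S1 and Depot.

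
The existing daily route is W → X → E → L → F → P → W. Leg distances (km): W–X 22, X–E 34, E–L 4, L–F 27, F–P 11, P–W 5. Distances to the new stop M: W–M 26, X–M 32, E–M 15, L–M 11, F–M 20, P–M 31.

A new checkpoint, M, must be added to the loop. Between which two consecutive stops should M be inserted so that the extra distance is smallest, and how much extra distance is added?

Minimum extra distance: 4 km, inserting M between L and F.

Insertion cost between consecutive stops i–j is d(i,M) + d(M,j) − d(i,j):
  between W and X: 26 + 32 − 22 = 36
  between X and E: 32 + 15 − 34 = 13
  between E and L: 15 + 11 − 4 = 22
  between L and F: 11 + 20 − 27 = 4
  between F and P: 20 + 31 − 11 = 40
  between P and W: 31 + 26 − 5 = 52
Cheapest insertion is between L and F, adding 4.
New total = 103 + 4 = 107.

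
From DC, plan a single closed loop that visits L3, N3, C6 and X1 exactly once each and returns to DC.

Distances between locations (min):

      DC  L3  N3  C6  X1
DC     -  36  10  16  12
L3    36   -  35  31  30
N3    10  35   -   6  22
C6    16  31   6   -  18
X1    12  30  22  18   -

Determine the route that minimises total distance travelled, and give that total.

Minimum total distance: 89 min.

DC→L3→N3→C6→X1→DC: 36+35+6+18+12 = 107
DC→L3→N3→X1→C6→DC: 36+35+22+18+16 = 127
DC→L3→C6→N3→X1→DC: 36+31+6+22+12 = 107
DC→L3→C6→X1→N3→DC: 36+31+18+22+10 = 117
DC→L3→X1→N3→C6→DC: 36+30+22+6+16 = 110
DC→L3→X1→C6→N3→DC: 36+30+18+6+10 = 100
DC→N3→L3→C6→X1→DC: 10+35+31+18+12 = 106
DC→N3→L3→X1→C6→DC: 10+35+30+18+16 = 109
DC→N3→C6→L3→X1→DC: 10+6+31+30+12 = 89
DC→N3→X1→L3→C6→DC: 10+22+30+31+16 = 109
DC→C6→L3→N3→X1→DC: 16+31+35+22+12 = 116
DC→C6→N3→L3→X1→DC: 16+6+35+30+12 = 99
The minimum is 89.
One optimal route: DC → N3 → C6 → L3 → X1 → DC (or its reverse).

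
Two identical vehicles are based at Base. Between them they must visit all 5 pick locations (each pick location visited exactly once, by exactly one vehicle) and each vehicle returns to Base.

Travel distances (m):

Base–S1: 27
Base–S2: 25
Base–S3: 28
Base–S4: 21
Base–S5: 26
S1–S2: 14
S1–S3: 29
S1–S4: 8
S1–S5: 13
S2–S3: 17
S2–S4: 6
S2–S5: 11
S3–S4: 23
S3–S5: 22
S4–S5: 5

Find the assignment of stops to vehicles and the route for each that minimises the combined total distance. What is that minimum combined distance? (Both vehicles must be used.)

Minimum combined distance: 132 m.

There are 2^4 − 1 = 15 ways to divide the 5 stops into two non-empty groups. For each, the best each vehicle can do is its own shortest tour through its group:
  {S1} + {S2, S3, S4, S5}: 54 + 82 = 136
  {S2} + {S1, S3, S4, S5}: 50 + 90 = 140
  {S1, S2} + {S3, S4, S5}: 66 + 76 = 142
  {S3} + {S1, S2, S4, S5}: 56 + 76 = 132
  {S1, S3} + {S2, S4, S5}: 84 + 62 = 146
  {S2, S3} + {S1, S4, S5}: 70 + 66 = 136
  … (15 splits in total)
Best: vehicle 1 Base → S3 → Base = 56; vehicle 2 Base → S1 → S4 → S5 → S2 → Base = 76; combined 132.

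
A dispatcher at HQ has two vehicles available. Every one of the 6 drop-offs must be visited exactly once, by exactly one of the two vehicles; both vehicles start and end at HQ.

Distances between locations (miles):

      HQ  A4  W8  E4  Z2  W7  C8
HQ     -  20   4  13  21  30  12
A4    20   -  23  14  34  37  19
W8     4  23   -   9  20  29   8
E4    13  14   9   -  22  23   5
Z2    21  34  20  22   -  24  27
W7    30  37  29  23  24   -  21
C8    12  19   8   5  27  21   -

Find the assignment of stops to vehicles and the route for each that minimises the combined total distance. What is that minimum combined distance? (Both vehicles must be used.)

Check every non-empty split of the stops between the two vehicles; for each half take its own optimal tour:
  {A4} + {W8, E4, Z2, W7, C8}: 40 + 84 = 124
  {W8} + {A4, E4, Z2, W7, C8}: 8 + 105 = 113
  {A4, W8} + {E4, Z2, W7, C8}: 47 + 84 = 131
  {E4} + {A4, W8, Z2, W7, C8}: 26 + 108 = 134
  {A4, E4} + {W8, Z2, W7, C8}: 47 + 78 = 125
  {W8, E4} + {A4, Z2, W7, C8}: 26 + 105 = 131
  … (31 splits in total)
Best: vehicle 1 HQ → W8 → HQ = 8; vehicle 2 HQ → A4 → E4 → C8 → W7 → Z2 → HQ = 105; combined 113.

113 miles — the smallest possible combined total.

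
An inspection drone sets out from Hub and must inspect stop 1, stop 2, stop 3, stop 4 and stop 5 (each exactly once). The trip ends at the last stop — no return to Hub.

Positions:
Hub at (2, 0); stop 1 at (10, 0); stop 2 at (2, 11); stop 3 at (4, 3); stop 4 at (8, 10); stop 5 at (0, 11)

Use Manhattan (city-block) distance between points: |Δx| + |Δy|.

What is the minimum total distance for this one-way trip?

There are 5! = 120 possible orderings.
Hub → stop 1 → stop 2 → stop 3 → stop 4 → stop 5: 8+19+10+11+9 = 57
Hub → stop 1 → stop 2 → stop 3 → stop 5 → stop 4: 8+19+10+12+9 = 58
Hub → stop 1 → stop 2 → stop 4 → stop 3 → stop 5: 8+19+7+11+12 = 57
Hub → stop 1 → stop 2 → stop 4 → stop 5 → stop 3: 8+19+7+9+12 = 55
Hub → stop 1 → stop 2 → stop 5 → stop 3 → stop 4: 8+19+2+12+11 = 52
Hub → stop 1 → stop 2 → stop 5 → stop 4 → stop 3: 8+19+2+9+11 = 49
Hub → stop 1 → stop 3 → stop 2 → stop 4 → stop 5: 8+9+10+7+9 = 43
Hub → stop 1 → stop 3 → stop 2 → stop 5 → stop 4: 8+9+10+2+9 = 38
Hub → stop 1 → stop 3 → stop 4 → stop 2 → stop 5: 8+9+11+7+2 = 37
Hub → stop 1 → stop 3 → stop 4 → stop 5 → stop 2: 8+9+11+9+2 = 39
Hub → stop 1 → stop 3 → stop 5 → stop 2 → stop 4: 8+9+12+2+7 = 38
Hub → stop 1 → stop 3 → stop 5 → stop 4 → stop 2: 8+9+12+9+7 = 45
Hub → stop 1 → stop 4 → stop 2 → stop 3 → stop 5: 8+12+7+10+12 = 49
Hub → stop 1 → stop 4 → stop 2 → stop 5 → stop 3: 8+12+7+2+12 = 41
… (106 more)
Hub → stop 3 → stop 1 → stop 4 → stop 2 → stop 5: 5+9+12+7+2 = 35  ← best
The minimum is 35.
One shortest path: Hub → stop 3 → stop 1 → stop 4 → stop 2 → stop 5.

Shortest open route: 35.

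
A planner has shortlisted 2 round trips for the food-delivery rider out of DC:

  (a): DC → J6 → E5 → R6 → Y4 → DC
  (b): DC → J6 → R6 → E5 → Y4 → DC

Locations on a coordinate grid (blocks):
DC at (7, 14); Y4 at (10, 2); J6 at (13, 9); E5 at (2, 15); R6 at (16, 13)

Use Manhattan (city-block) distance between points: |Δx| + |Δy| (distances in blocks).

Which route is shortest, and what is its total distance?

Shortest is (b), total 70 blocks.

(a): 11 + 17 + 16 + 17 + 15 = 76
(b): 11 + 7 + 16 + 21 + 15 = 70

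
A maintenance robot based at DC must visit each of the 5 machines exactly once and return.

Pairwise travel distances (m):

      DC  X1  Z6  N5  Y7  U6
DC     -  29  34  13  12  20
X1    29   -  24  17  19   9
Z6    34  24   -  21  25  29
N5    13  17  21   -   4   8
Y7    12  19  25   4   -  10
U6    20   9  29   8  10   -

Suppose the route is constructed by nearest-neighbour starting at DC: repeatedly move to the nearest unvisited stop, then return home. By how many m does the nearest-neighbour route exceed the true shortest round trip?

DC: Y7=12, N5=13, U6=20, X1=29, Z6=34 ⇒ Y7
Y7: N5=4, U6=10, X1=19, Z6=25 ⇒ N5
N5: U6=8, X1=17, Z6=21 ⇒ U6
U6: X1=9, Z6=29 ⇒ X1
X1: Z6=24 ⇒ Z6
NN route DC → Y7 → N5 → U6 → X1 → Z6 → DC costs 91.
Optimal: DC → N5 → Z6 → X1 → U6 → Y7 → DC costs 89 (by enumerating all 60 distinct tours).
Excess = 91 − 89 = 2.

The nearest-neighbour route is 2 m longer than optimal.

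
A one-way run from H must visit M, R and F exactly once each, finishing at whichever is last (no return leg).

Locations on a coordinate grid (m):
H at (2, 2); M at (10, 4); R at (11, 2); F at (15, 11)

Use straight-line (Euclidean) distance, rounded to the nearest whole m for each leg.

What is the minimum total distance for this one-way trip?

Minimum one-way distance = 20 m.

There are 3! = 6 possible orderings.
H → M → R → F: 8+2+10 = 20
H → M → F → R: 8+9+10 = 27
H → R → M → F: 9+2+9 = 20
H → R → F → M: 9+10+9 = 28
H → F → M → R: 16+9+2 = 27
H → F → R → M: 16+10+2 = 28
The minimum is 20.
One shortest path: H → M → R → F.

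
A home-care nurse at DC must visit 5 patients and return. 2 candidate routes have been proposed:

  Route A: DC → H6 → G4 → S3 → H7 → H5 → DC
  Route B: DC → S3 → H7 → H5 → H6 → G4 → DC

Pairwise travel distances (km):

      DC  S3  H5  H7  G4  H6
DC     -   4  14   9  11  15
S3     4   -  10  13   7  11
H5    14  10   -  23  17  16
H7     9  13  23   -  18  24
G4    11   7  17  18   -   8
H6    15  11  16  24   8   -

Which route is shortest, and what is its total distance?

Route A: 15 + 8 + 7 + 13 + 23 + 14 = 80
Route B: 4 + 13 + 23 + 16 + 8 + 11 = 75

Shortest is Route B, total 75 km.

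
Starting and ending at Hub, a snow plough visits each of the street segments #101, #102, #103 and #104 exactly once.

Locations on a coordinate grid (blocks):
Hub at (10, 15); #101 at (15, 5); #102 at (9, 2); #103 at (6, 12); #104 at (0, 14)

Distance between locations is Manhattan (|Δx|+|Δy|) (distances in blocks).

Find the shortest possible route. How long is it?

Hub → #101 → #102 → #103 → #104 → Hub: 15+9+13+8+11 = 56
Hub → #101 → #102 → #104 → #103 → Hub: 15+9+21+8+7 = 60
Hub → #101 → #103 → #102 → #104 → Hub: 15+16+13+21+11 = 76
Hub → #101 → #103 → #104 → #102 → Hub: 15+16+8+21+14 = 74
Hub → #101 → #104 → #102 → #103 → Hub: 15+24+21+13+7 = 80
Hub → #101 → #104 → #103 → #102 → Hub: 15+24+8+13+14 = 74
Hub → #102 → #101 → #103 → #104 → Hub: 14+9+16+8+11 = 58
Hub → #102 → #101 → #104 → #103 → Hub: 14+9+24+8+7 = 62
Hub → #102 → #103 → #101 → #104 → Hub: 14+13+16+24+11 = 78
Hub → #102 → #104 → #101 → #103 → Hub: 14+21+24+16+7 = 82
Hub → #103 → #101 → #102 → #104 → Hub: 7+16+9+21+11 = 64
Hub → #103 → #102 → #101 → #104 → Hub: 7+13+9+24+11 = 64
The minimum is 56.
One optimal route: Hub → #101 → #102 → #103 → #104 → Hub (or its reverse).

Minimum total distance: 56 blocks.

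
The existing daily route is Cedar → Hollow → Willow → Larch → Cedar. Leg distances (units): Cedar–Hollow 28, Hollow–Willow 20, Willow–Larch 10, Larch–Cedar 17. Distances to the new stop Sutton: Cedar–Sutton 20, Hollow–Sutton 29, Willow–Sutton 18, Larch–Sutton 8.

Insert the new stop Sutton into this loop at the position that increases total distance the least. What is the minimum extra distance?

Insertion cost between consecutive stops i–j is d(i,Sutton) + d(Sutton,j) − d(i,j):
  between Cedar and Hollow: 20 + 29 − 28 = 21
  between Hollow and Willow: 29 + 18 − 20 = 27
  between Willow and Larch: 18 + 8 − 10 = 16
  between Larch and Cedar: 8 + 20 − 17 = 11
Cheapest insertion is between Larch and Cedar, adding 11.
New total = 75 + 11 = 86.

Adding 11 by placing Sutton on the Larch–Cedar leg.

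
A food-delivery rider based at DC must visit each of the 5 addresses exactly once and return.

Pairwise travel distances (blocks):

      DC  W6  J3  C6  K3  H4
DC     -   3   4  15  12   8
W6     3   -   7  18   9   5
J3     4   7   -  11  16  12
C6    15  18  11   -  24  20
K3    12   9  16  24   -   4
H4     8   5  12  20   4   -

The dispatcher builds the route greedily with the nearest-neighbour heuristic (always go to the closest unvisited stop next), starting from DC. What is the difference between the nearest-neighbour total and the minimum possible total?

3 blocks longer than the optimal tour.

From DC: W6=3, J3=4, H4=8, K3=12, C6=15 → choose W6 (3).
From W6: H4=5, J3=7, K3=9, C6=18 → choose H4 (5).
From H4: K3=4, J3=12, C6=20 → choose K3 (4).
From K3: J3=16, C6=24 → choose J3 (16).
From J3: C6=11 → choose C6 (11).
NN route DC → W6 → H4 → K3 → J3 → C6 → DC costs 54.
Optimal: DC → W6 → K3 → H4 → C6 → J3 → DC costs 51 (by enumerating all 60 distinct tours).
Excess = 54 − 51 = 3.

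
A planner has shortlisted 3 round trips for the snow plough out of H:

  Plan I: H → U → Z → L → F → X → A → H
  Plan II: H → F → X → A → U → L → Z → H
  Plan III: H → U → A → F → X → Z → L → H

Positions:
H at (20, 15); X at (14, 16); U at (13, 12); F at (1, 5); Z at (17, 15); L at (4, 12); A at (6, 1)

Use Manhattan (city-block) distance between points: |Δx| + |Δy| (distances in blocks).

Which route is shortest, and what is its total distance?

Shortest is Plan III, total 100 blocks.

Plan I: 10 + 7 + 16 + 10 + 24 + 23 + 28 = 118
Plan II: 29 + 24 + 23 + 18 + 9 + 16 + 3 = 122
Plan III: 10 + 18 + 9 + 24 + 4 + 16 + 19 = 100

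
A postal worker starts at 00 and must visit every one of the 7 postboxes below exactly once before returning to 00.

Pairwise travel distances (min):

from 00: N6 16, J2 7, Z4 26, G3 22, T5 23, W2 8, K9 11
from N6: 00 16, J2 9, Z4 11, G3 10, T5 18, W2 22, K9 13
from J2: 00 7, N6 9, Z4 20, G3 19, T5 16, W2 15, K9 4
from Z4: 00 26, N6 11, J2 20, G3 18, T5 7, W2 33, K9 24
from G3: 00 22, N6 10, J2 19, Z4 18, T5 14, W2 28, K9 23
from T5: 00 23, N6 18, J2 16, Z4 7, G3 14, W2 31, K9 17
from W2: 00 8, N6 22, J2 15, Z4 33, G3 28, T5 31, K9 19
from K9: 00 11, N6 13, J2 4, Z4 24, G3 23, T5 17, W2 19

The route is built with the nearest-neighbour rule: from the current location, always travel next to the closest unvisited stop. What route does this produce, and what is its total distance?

From 00: distances to unvisited — J2=7, W2=8, K9=11, N6=16, G3=22, T5=23, Z4=26. Nearest is J2 (7).
From J2: distances to unvisited — K9=4, N6=9, W2=15, T5=16, G3=19, Z4=20. Nearest is K9 (4).
From K9: distances to unvisited — N6=13, T5=17, W2=19, G3=23, Z4=24. Nearest is N6 (13).
From N6: distances to unvisited — G3=10, Z4=11, T5=18, W2=22. Nearest is G3 (10).
From G3: distances to unvisited — T5=14, Z4=18, W2=28. Nearest is T5 (14).
From T5: distances to unvisited — Z4=7, W2=31. Nearest is Z4 (7).
From Z4: distances to unvisited — W2=33. Nearest is W2 (33).
Return W2→00: 8.
Total = 7 + 4 + 13 + 10 + 14 + 7 + 33 + 8 = 96.

Total distance 96 min via the nearest-neighbour route 00 → J2 → K9 → N6 → G3 → T5 → Z4 → W2 → 00.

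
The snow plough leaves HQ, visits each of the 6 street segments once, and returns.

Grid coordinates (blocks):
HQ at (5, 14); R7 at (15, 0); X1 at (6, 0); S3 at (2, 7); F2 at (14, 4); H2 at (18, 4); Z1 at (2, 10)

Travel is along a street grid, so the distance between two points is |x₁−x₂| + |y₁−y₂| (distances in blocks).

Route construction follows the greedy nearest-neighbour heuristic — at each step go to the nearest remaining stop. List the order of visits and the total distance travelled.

HQ → [Z1:7 / S3:10 / X1:15 / F2:19 / H2:23 / R7:24] → Z1 (7)
Z1 → [S3:3 / X1:14 / F2:18 / H2:22 / R7:23] → S3 (3)
S3 → [X1:11 / F2:15 / H2:19 / R7:20] → X1 (11)
X1 → [R7:9 / F2:12 / H2:16] → R7 (9)
R7 → [F2:5 / H2:7] → F2 (5)
F2 → [H2:4] → H2 (4)
Return H2→HQ: 23.
Total = 7 + 3 + 11 + 9 + 5 + 4 + 23 = 62.

Nearest-neighbour total = 62 blocks; route HQ → Z1 → S3 → X1 → R7 → F2 → H2 → HQ.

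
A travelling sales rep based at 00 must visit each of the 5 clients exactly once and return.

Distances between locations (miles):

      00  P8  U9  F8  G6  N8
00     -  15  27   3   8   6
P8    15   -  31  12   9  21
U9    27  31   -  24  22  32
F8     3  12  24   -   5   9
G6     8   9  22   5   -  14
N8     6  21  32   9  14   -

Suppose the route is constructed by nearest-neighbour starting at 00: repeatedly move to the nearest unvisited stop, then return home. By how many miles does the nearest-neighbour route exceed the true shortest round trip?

13 miles longer than the optimal tour.

From 00: F8=3, N8=6, G6=8, P8=15, U9=27 → choose F8 (3).
From F8: G6=5, N8=9, P8=12, U9=24 → choose G6 (5).
From G6: P8=9, N8=14, U9=22 → choose P8 (9).
From P8: N8=21, U9=31 → choose N8 (21).
From N8: U9=32 → choose U9 (32).
NN route 00 → F8 → G6 → P8 → N8 → U9 → 00 costs 97.
Optimal: 00 → F8 → P8 → G6 → U9 → N8 → 00 costs 84 (by enumerating all 60 distinct tours).
Excess = 97 − 84 = 13.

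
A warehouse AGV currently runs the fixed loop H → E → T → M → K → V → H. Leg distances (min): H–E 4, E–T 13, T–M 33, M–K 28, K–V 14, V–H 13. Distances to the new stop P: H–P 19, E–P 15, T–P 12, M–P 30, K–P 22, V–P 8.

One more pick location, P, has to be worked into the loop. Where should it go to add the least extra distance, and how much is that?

Minimum extra distance: 9 min, inserting P between T and M.

Insertion cost between consecutive stops i–j is d(i,P) + d(P,j) − d(i,j):
  between H and E: 19 + 15 − 4 = 30
  between E and T: 15 + 12 − 13 = 14
  between T and M: 12 + 30 − 33 = 9
  between M and K: 30 + 22 − 28 = 24
  between K and V: 22 + 8 − 14 = 16
  between V and H: 8 + 19 − 13 = 14
Cheapest insertion is between T and M, adding 9.
New total = 105 + 9 = 114.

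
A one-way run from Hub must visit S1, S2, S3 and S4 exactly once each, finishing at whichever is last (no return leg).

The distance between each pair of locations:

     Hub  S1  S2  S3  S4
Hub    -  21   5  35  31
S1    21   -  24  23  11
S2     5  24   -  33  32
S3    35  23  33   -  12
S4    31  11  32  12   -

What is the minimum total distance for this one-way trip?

There are 4! = 24 possible orderings.
Hub → S1 → S2 → S3 → S4: 21+24+33+12 = 90
Hub → S1 → S2 → S4 → S3: 21+24+32+12 = 89
Hub → S1 → S3 → S2 → S4: 21+23+33+32 = 109
Hub → S1 → S3 → S4 → S2: 21+23+12+32 = 88
Hub → S1 → S4 → S2 → S3: 21+11+32+33 = 97
Hub → S1 → S4 → S3 → S2: 21+11+12+33 = 77
Hub → S2 → S1 → S3 → S4: 5+24+23+12 = 64
Hub → S2 → S1 → S4 → S3: 5+24+11+12 = 52
Hub → S2 → S3 → S1 → S4: 5+33+23+11 = 72
Hub → S2 → S3 → S4 → S1: 5+33+12+11 = 61
Hub → S2 → S4 → S1 → S3: 5+32+11+23 = 71
Hub → S2 → S4 → S3 → S1: 5+32+12+23 = 72
Hub → S3 → S1 → S2 → S4: 35+23+24+32 = 114
Hub → S3 → S1 → S4 → S2: 35+23+11+32 = 101
… (10 more)
The minimum is 52.
One shortest path: Hub → S2 → S1 → S4 → S3.

Minimum one-way distance = 52.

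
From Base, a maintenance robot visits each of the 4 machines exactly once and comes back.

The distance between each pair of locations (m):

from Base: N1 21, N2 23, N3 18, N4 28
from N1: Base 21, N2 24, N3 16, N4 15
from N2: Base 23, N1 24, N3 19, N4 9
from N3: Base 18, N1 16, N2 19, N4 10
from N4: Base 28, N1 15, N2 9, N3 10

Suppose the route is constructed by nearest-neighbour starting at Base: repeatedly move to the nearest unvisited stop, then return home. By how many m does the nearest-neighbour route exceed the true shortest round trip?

The nearest-neighbour route is 3 m longer than optimal.

From Base: N3=18, N1=21, N2=23, N4=28 → choose N3 (18).
From N3: N4=10, N1=16, N2=19 → choose N4 (10).
From N4: N2=9, N1=15 → choose N2 (9).
From N2: N1=24 → choose N1 (24).
NN route Base → N3 → N4 → N2 → N1 → Base costs 82.
Optimal: Base → N1 → N3 → N4 → N2 → Base costs 79 (by enumerating all 12 distinct tours).
Excess = 82 − 79 = 3.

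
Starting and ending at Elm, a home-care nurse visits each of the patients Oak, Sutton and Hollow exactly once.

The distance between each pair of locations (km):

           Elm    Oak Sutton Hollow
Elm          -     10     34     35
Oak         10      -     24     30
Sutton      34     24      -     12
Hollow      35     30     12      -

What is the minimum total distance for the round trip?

With 3 stops there are 3!/2 = 3 distinct round trips (a route and its reverse cost the same).
Elm→Oak→Sutton→Hollow→Elm: 10+24+12+35 = 81
Elm→Oak→Hollow→Sutton→Elm: 10+30+12+34 = 86
Elm→Sutton→Oak→Hollow→Elm: 34+24+30+35 = 123
The minimum is 81.
One optimal route: Elm → Oak → Sutton → Hollow → Elm (or its reverse).

81 km — the shortest possible round trip.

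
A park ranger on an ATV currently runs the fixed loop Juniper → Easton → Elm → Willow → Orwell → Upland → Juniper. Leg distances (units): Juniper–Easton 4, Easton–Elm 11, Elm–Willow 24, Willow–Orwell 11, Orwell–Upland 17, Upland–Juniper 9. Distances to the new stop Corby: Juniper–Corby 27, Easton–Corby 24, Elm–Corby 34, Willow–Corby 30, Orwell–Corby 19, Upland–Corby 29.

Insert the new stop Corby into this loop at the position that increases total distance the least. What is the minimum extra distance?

Insertion cost between consecutive stops i–j is d(i,Corby) + d(Corby,j) − d(i,j):
  between Juniper and Easton: 27 + 24 − 4 = 47
  between Easton and Elm: 24 + 34 − 11 = 47
  between Elm and Willow: 34 + 30 − 24 = 40
  between Willow and Orwell: 30 + 19 − 11 = 38
  between Orwell and Upland: 19 + 29 − 17 = 31
  between Upland and Juniper: 29 + 27 − 9 = 47
Cheapest insertion is between Orwell and Upland, adding 31.
New total = 76 + 31 = 107.

Minimum extra distance: 31, inserting Corby between Orwell and Upland.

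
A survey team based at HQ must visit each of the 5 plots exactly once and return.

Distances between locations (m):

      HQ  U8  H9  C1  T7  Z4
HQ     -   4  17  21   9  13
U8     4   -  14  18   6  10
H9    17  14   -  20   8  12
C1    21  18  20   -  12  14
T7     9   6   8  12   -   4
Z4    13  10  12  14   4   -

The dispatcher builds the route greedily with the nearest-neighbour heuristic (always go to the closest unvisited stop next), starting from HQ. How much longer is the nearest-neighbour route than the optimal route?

2 m longer than the optimal tour.

From HQ: U8=4, T7=9, Z4=13, H9=17, C1=21 → choose U8 (4).
From U8: T7=6, Z4=10, H9=14, C1=18 → choose T7 (6).
From T7: Z4=4, H9=8, C1=12 → choose Z4 (4).
From Z4: H9=12, C1=14 → choose H9 (12).
From H9: C1=20 → choose C1 (20).
NN route HQ → U8 → T7 → Z4 → H9 → C1 → HQ costs 67.
Optimal: HQ → U8 → H9 → C1 → Z4 → T7 → HQ costs 65 (by enumerating all 60 distinct tours).
Excess = 67 − 65 = 2.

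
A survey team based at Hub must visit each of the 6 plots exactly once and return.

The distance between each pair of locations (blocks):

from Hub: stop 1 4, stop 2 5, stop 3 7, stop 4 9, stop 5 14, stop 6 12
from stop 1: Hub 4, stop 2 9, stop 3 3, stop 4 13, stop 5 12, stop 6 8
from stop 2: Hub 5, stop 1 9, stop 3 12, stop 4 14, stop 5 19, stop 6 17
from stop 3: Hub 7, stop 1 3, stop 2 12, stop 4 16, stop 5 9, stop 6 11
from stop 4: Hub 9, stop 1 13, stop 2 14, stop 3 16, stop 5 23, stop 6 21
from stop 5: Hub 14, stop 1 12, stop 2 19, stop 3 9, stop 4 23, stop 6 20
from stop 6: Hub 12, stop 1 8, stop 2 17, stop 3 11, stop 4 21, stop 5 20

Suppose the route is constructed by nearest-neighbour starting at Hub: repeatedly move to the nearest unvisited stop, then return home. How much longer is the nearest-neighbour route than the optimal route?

Hub: stop 1=4, stop 2=5, stop 3=7, stop 4=9, stop 6=12, stop 5=14 ⇒ stop 1
stop 1: stop 3=3, stop 6=8, stop 2=9, stop 5=12, stop 4=13 ⇒ stop 3
stop 3: stop 5=9, stop 6=11, stop 2=12, stop 4=16 ⇒ stop 5
stop 5: stop 2=19, stop 6=20, stop 4=23 ⇒ stop 2
stop 2: stop 4=14, stop 6=17 ⇒ stop 4
stop 4: stop 6=21 ⇒ stop 6
NN route Hub → stop 1 → stop 3 → stop 5 → stop 2 → stop 4 → stop 6 → Hub costs 82.
Optimal: Hub → stop 1 → stop 6 → stop 3 → stop 5 → stop 2 → stop 4 → Hub costs 74 (by enumerating all 360 distinct tours).
Excess = 82 − 74 = 8.

8 blocks longer than the optimal tour.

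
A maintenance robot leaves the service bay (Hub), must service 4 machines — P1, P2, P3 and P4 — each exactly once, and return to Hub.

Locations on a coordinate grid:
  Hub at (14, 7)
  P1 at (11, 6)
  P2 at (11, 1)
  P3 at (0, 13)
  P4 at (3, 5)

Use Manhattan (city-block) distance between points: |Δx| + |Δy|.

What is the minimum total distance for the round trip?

There are 12 distinct closed tours to check (reversals are equivalent).
Hub → P1 → P2 → P3 → P4 → Hub: 4+5+23+11+13 = 56
Hub → P1 → P2 → P4 → P3 → Hub: 4+5+12+11+20 = 52
Hub → P1 → P3 → P2 → P4 → Hub: 4+18+23+12+13 = 70
Hub → P1 → P3 → P4 → P2 → Hub: 4+18+11+12+9 = 54
Hub → P1 → P4 → P2 → P3 → Hub: 4+9+12+23+20 = 68
Hub → P1 → P4 → P3 → P2 → Hub: 4+9+11+23+9 = 56
Hub → P2 → P1 → P3 → P4 → Hub: 9+5+18+11+13 = 56
Hub → P2 → P1 → P4 → P3 → Hub: 9+5+9+11+20 = 54
Hub → P2 → P3 → P1 → P4 → Hub: 9+23+18+9+13 = 72
Hub → P2 → P4 → P1 → P3 → Hub: 9+12+9+18+20 = 68
Hub → P3 → P1 → P2 → P4 → Hub: 20+18+5+12+13 = 68
Hub → P3 → P2 → P1 → P4 → Hub: 20+23+5+9+13 = 70
The minimum is 52.
One optimal route: Hub → P1 → P2 → P4 → P3 → Hub (or its reverse).

52 — the shortest possible round trip.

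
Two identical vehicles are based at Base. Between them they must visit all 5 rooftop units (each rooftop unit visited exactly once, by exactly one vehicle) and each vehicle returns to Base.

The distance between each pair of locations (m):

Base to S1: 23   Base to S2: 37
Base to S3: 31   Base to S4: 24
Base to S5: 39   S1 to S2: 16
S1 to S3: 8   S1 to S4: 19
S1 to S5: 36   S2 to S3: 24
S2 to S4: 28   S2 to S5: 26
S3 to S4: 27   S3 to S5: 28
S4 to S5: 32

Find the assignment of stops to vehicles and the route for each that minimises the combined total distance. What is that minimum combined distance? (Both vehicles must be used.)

Try each way of splitting the stops between the two vehicles (each non-empty) and, for each split, find the best tour for each vehicle:
  {S1} + {S2, S3, S4, S5}: 46 + 137 = 183
  {S2} + {S1, S3, S4, S5}: 74 + 115 = 189
  {S1, S2} + {S3, S4, S5}: 76 + 115 = 191
  {S3} + {S1, S2, S4, S5}: 62 + 121 = 183
  {S1, S3} + {S2, S4, S5}: 62 + 117 = 179
  {S2, S3} + {S1, S4, S5}: 92 + 113 = 205
  … (15 splits in total)
  {S4} + {S1, S2, S3, S5}: 48 + 120 = 168  ← best
Best: vehicle 1 Base → S4 → Base = 48; vehicle 2 Base → S1 → S3 → S2 → S5 → Base = 120; combined 168.

Minimum combined distance: 168 m.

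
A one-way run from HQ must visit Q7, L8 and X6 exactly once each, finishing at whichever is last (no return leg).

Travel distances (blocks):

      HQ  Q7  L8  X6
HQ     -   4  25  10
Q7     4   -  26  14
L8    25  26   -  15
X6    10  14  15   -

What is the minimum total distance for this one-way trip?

There are 3! = 6 possible orderings.
HQ → Q7 → L8 → X6: 4+26+15 = 45
HQ → Q7 → X6 → L8: 4+14+15 = 33
HQ → L8 → Q7 → X6: 25+26+14 = 65
HQ → L8 → X6 → Q7: 25+15+14 = 54
HQ → X6 → Q7 → L8: 10+14+26 = 50
HQ → X6 → L8 → Q7: 10+15+26 = 51
The minimum is 33.
One shortest path: HQ → Q7 → X6 → L8.

Minimum one-way distance = 33 blocks.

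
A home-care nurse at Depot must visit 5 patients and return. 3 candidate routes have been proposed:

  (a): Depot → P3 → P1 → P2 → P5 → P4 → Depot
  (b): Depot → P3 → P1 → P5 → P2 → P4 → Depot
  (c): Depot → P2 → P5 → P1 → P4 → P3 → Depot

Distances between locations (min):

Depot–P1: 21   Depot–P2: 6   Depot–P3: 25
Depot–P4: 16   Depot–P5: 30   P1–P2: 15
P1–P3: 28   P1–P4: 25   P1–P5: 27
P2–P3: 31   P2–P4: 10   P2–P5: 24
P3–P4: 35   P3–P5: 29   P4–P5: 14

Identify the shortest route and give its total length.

122 min — (a) is the shortest.

(a): 25 + 28 + 15 + 24 + 14 + 16 = 122
(b): 25 + 28 + 27 + 24 + 10 + 16 = 130
(c): 6 + 24 + 27 + 25 + 35 + 25 = 142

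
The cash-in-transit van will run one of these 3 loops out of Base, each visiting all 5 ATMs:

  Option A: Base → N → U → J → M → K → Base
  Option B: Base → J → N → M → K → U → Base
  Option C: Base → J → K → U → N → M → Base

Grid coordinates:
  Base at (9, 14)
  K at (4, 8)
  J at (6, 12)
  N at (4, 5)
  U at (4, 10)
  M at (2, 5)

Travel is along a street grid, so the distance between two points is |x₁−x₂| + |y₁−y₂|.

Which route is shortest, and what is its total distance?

Option A: 14 + 5 + 4 + 11 + 5 + 11 = 50
Option B: 5 + 9 + 2 + 5 + 2 + 9 = 32
Option C: 5 + 6 + 2 + 5 + 2 + 16 = 36

Shortest is Option B, total 32.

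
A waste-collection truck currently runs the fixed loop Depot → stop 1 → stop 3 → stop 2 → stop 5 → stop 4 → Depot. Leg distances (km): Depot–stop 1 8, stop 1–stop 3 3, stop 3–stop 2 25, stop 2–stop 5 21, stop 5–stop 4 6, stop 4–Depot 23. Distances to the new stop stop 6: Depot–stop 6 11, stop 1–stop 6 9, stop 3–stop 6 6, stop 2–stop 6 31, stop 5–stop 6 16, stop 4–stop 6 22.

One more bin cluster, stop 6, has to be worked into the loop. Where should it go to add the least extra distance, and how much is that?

Insertion cost between consecutive stops i–j is d(i,stop 6) + d(stop 6,j) − d(i,j):
  between Depot and stop 1: 11 + 9 − 8 = 12
  between stop 1 and stop 3: 9 + 6 − 3 = 12
  between stop 3 and stop 2: 6 + 31 − 25 = 12
  between stop 2 and stop 5: 31 + 16 − 21 = 26
  between stop 5 and stop 4: 16 + 22 − 6 = 32
  between stop 4 and Depot: 22 + 11 − 23 = 10
Cheapest insertion is between stop 4 and Depot, adding 10.
New total = 86 + 10 = 96.

+10 km — insert stop 6 between stop 4 and Depot.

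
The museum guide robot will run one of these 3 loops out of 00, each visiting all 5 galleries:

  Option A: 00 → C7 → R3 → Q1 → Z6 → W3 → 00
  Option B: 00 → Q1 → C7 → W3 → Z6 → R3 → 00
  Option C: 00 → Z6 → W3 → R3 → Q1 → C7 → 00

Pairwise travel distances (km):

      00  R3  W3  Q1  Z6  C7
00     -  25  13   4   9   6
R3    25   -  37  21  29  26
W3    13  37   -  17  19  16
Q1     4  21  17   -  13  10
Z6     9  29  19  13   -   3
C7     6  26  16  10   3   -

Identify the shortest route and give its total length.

Option A: 6 + 26 + 21 + 13 + 19 + 13 = 98
Option B: 4 + 10 + 16 + 19 + 29 + 25 = 103
Option C: 9 + 19 + 37 + 21 + 10 + 6 = 102

98 km — Option A is the shortest.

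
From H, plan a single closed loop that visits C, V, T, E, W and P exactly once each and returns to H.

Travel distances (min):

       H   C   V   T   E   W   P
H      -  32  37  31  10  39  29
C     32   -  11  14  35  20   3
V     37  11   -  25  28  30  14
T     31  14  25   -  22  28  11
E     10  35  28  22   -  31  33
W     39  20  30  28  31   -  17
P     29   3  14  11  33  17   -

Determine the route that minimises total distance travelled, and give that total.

H→C→V→T→E→W→P→H: 32+11+25+22+31+17+29 = 167
H→C→V→T→E→P→W→H: 32+11+25+22+33+17+39 = 179
H→C→V→T→W→E→P→H: 32+11+25+28+31+33+29 = 189
H→C→V→T→W→P→E→H: 32+11+25+28+17+33+10 = 156
H→C→V→T→P→E→W→H: 32+11+25+11+33+31+39 = 182
H→C→V→T→P→W→E→H: 32+11+25+11+17+31+10 = 137
H→C→V→E→T→W→P→H: 32+11+28+22+28+17+29 = 167
H→C→V→E→T→P→W→H: 32+11+28+22+11+17+39 = 160
… (352 more)
H→E→T→P→C→V→W→H: 10+22+11+3+11+30+39 = 126  ← best
The minimum is 126.
One optimal route: H → E → T → P → C → V → W → H (or its reverse).

Minimum total distance: 126 min.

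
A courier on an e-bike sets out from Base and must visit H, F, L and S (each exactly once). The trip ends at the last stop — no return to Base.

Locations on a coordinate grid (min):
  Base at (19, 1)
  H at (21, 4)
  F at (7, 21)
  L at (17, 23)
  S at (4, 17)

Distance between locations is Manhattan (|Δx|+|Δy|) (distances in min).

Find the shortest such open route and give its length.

Minimum one-way distance = 47 min.

There are 4! = 24 possible orderings.
Base → H → F → L → S: 5+31+12+19 = 67
Base → H → F → S → L: 5+31+7+19 = 62
Base → H → L → F → S: 5+23+12+7 = 47
Base → H → L → S → F: 5+23+19+7 = 54
Base → H → S → F → L: 5+30+7+12 = 54
Base → H → S → L → F: 5+30+19+12 = 66
Base → F → H → L → S: 32+31+23+19 = 105
Base → F → H → S → L: 32+31+30+19 = 112
Base → F → L → H → S: 32+12+23+30 = 97
Base → F → L → S → H: 32+12+19+30 = 93
Base → F → S → H → L: 32+7+30+23 = 92
Base → F → S → L → H: 32+7+19+23 = 81
Base → L → H → F → S: 24+23+31+7 = 85
Base → L → H → S → F: 24+23+30+7 = 84
… (10 more)
The minimum is 47.
One shortest path: Base → H → L → F → S.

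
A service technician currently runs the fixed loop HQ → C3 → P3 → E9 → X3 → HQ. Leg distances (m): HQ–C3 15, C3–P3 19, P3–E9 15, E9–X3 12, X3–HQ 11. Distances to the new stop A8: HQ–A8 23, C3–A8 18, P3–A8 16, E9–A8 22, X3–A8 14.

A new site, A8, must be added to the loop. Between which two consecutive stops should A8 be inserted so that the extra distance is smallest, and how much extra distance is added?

Adding 15 m by placing A8 on the C3–P3 leg.

Insertion cost between consecutive stops i–j is d(i,A8) + d(A8,j) − d(i,j):
  between HQ and C3: 23 + 18 − 15 = 26
  between C3 and P3: 18 + 16 − 19 = 15
  between P3 and E9: 16 + 22 − 15 = 23
  between E9 and X3: 22 + 14 − 12 = 24
  between X3 and HQ: 14 + 23 − 11 = 26
Cheapest insertion is between C3 and P3, adding 15.
New total = 72 + 15 = 87.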